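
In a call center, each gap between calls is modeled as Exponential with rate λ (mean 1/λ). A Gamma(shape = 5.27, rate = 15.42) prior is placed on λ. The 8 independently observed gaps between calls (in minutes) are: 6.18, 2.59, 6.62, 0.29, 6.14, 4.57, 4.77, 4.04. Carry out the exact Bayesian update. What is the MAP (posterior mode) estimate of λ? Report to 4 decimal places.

0.2424

With a Gamma(shape α, rate β) prior on the exponential rate λ, the posterior after n observations with total T = Σxᵢ is Gamma(α+n, β+T).
Sum of observations T = 35.20 minutes; n = 8.
Posterior: Gamma(5.27+8, 15.42+35.20) = Gamma(13.27, 50.62).
Mode = (α−1)/β = 0.2424.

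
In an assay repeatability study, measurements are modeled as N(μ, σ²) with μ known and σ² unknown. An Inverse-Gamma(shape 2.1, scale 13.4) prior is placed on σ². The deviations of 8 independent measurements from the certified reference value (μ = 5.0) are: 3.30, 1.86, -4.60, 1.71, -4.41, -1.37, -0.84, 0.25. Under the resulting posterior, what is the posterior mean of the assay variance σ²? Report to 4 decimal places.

With known mean μ and an Inverse-Gamma(α, β) prior on σ², the Normal likelihood is conjugate: posterior is Inv-Gamma(α + n/2, β + Σ(xᵢ−μ)²/2).
Σ(xᵢ−μ)² = (3.30)² + (1.86)² + (-4.60)² + (1.71)² + (-4.41)² + (-1.37)² + (-0.84)² + (0.25)² = 60.5268.
Posterior: Inv-Gamma(2.1 + 8/2, 13.4 + 60.5268/2) = Inv-Gamma(6.10, 43.66340).
E[σ²|data] = β/(α−1) = 43.66340/5.10 = 8.5615.

8.5615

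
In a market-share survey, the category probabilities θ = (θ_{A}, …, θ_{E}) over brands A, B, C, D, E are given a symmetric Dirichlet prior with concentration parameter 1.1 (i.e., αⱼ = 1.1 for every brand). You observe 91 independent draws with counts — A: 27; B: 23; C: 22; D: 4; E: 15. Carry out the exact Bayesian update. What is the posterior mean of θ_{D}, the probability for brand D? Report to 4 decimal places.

The Dirichlet prior is conjugate to the Multinomial likelihood: each posterior αⱼ = prior αⱼ + observed count nⱼ.
Posterior concentration: (28.1, 24.1, 23.1, 5.1, 16.1), total = 96.5.
E[θ_{D}|data] = α_{D}/Σα = 5.1/96.5 = 0.0528.

0.0528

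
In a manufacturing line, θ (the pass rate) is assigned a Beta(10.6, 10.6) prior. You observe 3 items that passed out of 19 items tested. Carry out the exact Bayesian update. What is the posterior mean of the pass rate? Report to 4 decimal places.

The Beta prior is conjugate to a Binomial/Bernoulli likelihood; the update adds successes to α and failures to β.
Posterior: Beta(α+k, β+n−k) = Beta(10.6+3, 10.6+16) = Beta(13.6, 26.6).
Posterior mean = α/(α+β) = 13.6/40.2 = 0.3383.

0.3383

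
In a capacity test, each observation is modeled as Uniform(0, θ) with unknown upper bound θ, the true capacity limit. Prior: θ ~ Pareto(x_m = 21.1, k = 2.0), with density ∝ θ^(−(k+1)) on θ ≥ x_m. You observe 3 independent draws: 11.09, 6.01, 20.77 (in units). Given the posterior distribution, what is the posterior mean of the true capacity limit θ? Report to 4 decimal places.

A Pareto(scale x_m, shape k) prior on the upper bound θ of Uniform(0, θ) is conjugate: posterior is Pareto(max(x_m, max xᵢ), k + n).
Sample maximum = 20.77; prior scale x_m = 21.1 → posterior scale = max = 21.10.
Posterior shape = 2.0 + 3 = 5.0.
E[θ|data] = k·x_m/(k−1) = 5.0·21.10/4.0 = 26.3750.

26.3750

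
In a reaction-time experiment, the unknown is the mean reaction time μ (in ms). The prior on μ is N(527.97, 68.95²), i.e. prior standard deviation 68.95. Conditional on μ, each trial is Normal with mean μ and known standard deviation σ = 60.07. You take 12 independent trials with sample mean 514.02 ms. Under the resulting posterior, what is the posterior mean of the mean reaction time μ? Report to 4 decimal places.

For Normal data with known variance σ², a Normal(μ₀, σ₀²) prior on μ is conjugate. Posterior precision = 1/σ₀² + n/σ²; posterior mean is the precision-weighted average of μ₀ and x̄.
n·x̄ = 12·514.02 = 6168.24.
σ₀² = 68.95² = 4754.1025, σ² = 60.07² = 3608.4049; σ² + n·σ₀² = 3608.4049 + 12·4754.1025 = 60657.6349.
Posterior mean = (μ₀/σ₀² + n·x̄/σ²)/(1/σ₀² + n/σ²) = (σ²·μ₀ + σ₀²·n·x̄)/(σ² + n·σ₀²) = (3608.4049·527.97 + 4754.1025·6168.24)/60657.6349 = 31229574.739653/60657.6349 = 514.8499.

514.8499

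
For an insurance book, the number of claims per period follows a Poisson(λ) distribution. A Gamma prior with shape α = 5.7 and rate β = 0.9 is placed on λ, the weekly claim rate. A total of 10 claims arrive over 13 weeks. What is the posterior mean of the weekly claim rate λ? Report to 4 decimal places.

1.1295

With a Gamma(shape α, rate β) prior, the Poisson likelihood is conjugate: the posterior is Gamma(α + ΣXᵢ, β + n).
Posterior: Gamma(α+S, β+n) = Gamma(5.7+10, 0.9+13) = Gamma(15.7, 13.9).
Posterior mean = α/β = 15.7/13.9 = 1.1295.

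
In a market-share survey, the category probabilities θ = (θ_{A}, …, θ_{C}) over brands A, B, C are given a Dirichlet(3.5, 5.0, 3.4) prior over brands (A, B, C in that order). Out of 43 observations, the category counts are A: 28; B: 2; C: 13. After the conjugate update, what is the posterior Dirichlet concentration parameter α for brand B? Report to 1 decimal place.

The Dirichlet prior is conjugate to the Multinomial likelihood: each posterior αⱼ = prior αⱼ + observed count nⱼ.
Posterior concentration: (31.5, 7.0, 16.4), total = 54.9.
α_{B} = 5.0 + 2 = 7.0.

7.0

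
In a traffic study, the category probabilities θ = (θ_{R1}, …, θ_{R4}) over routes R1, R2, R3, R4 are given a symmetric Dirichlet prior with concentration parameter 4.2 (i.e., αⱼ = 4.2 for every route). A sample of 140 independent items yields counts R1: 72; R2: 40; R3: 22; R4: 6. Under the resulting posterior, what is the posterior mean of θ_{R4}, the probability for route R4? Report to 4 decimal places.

0.0651

The Dirichlet prior is conjugate to the Multinomial likelihood: each posterior αⱼ = prior αⱼ + observed count nⱼ.
Posterior concentration: (76.2, 44.2, 26.2, 10.2), total = 156.8.
E[θ_{R4}|data] = α_{R4}/Σα = 10.2/156.8 = 0.0651.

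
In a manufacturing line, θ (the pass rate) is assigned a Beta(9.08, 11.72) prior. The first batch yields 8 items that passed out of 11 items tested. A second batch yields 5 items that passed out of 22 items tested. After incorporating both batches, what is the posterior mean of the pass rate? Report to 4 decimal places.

The Beta prior is conjugate to a Binomial/Bernoulli likelihood; the update adds successes to α and failures to β.
After batch 1: Beta(9.08+8, 11.72+3) = Beta(17.08, 14.72).
After batch 2: Beta(17.08+5, 14.72+17) = Beta(22.08, 31.72).
Posterior mean = α/(α+β) = 22.08/53.80 = 0.4104.

0.4104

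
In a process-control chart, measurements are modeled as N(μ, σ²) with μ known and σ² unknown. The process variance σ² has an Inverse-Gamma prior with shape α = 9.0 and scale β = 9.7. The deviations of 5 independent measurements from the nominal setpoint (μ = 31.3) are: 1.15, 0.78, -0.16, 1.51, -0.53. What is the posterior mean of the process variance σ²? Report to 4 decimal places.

1.1389

With known mean μ and an Inverse-Gamma(α, β) prior on σ², the Normal likelihood is conjugate: posterior is Inv-Gamma(α + n/2, β + Σ(xᵢ−μ)²/2).
Σ(xᵢ−μ)² = (1.15)² + (0.78)² + (-0.16)² + (1.51)² + (-0.53)² = 4.5175.
Posterior: Inv-Gamma(9.0 + 5/2, 9.7 + 4.5175/2) = Inv-Gamma(11.50, 11.95875).
E[σ²|data] = β/(α−1) = 11.95875/10.50 = 1.1389.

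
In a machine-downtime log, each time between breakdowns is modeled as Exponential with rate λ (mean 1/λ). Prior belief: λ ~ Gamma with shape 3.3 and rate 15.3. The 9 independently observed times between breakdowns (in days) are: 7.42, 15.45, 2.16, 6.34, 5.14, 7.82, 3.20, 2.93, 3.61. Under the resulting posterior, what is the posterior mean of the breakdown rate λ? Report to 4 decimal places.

With a Gamma(shape α, rate β) prior on the exponential rate λ, the posterior after n observations with total T = Σxᵢ is Gamma(α+n, β+T).
Sum of observations T = 54.07 days; n = 9.
Posterior: Gamma(3.3+9, 15.3+54.07) = Gamma(12.3, 69.37).
Posterior mean of λ = α/β = 12.3/69.37 = 0.1773.

0.1773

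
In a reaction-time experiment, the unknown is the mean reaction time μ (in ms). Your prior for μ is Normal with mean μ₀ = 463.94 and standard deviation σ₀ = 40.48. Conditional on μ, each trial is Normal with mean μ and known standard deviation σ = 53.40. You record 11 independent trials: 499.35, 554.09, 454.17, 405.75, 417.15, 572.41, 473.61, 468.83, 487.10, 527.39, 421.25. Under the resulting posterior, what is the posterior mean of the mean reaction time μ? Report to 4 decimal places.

For Normal data with known variance σ², a Normal(μ₀, σ₀²) prior on μ is conjugate. Posterior precision = 1/σ₀² + n/σ²; posterior mean is the precision-weighted average of μ₀ and x̄.
Σxᵢ = 499.35 + 554.09 + 454.17 + 405.75 + 417.15 + 572.41 + 473.61 + 468.83 + 487.10 + 527.39 + 421.25 = 5281.1, so n·x̄ = 5281.1.
σ₀² = 40.48² = 1638.6304, σ² = 53.40² = 2851.56; σ² + n·σ₀² = 2851.56 + 11·1638.6304 = 20876.4944.
Posterior mean = (μ₀/σ₀² + n·x̄/σ²)/(1/σ₀² + n/σ²) = (σ²·μ₀ + σ₀²·n·x̄)/(σ² + n·σ₀²) = (2851.56·463.94 + 1638.6304·5281.1)/20876.4944 = 9976723.75184/20876.4944 = 477.8927.

477.8927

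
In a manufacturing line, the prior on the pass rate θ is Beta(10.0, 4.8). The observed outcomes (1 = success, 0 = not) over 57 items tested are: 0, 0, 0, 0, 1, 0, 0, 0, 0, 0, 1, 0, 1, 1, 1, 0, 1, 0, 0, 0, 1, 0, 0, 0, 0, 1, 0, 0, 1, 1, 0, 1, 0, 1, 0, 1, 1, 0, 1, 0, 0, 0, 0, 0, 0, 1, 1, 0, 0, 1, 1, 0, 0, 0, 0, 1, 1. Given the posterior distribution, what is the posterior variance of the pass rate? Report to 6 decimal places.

The Beta prior is conjugate to a Binomial/Bernoulli likelihood; the update adds successes to α and failures to β.
Posterior: Beta(α+k, β+n−k) = Beta(10.0+21, 4.8+36) = Beta(31.0, 40.8).
Var = αβ/((α+β)²(α+β+1)) = 31.0·40.8/(71.8²·72.8) = 0.003370.

0.003370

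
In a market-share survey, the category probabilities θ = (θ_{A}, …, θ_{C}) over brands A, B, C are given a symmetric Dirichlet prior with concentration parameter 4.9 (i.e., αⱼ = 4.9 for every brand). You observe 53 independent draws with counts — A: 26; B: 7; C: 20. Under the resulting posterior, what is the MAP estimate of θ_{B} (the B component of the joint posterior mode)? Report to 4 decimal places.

0.1685

The Dirichlet prior is conjugate to the Multinomial likelihood: each posterior αⱼ = prior αⱼ + observed count nⱼ.
Posterior concentration: (30.9, 11.9, 24.9), total = 67.7.
Joint mode component: (α_{B}−1)/(Σα−K) = 10.9/64.7 = 0.1685.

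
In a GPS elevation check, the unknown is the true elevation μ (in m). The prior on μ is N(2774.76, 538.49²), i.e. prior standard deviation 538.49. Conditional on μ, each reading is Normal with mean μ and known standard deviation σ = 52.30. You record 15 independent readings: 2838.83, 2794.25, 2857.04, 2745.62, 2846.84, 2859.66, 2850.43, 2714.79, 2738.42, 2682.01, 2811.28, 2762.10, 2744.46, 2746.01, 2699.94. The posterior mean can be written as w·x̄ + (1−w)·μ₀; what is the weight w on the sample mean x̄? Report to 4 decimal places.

For Normal data with known variance σ², a Normal(μ₀, σ₀²) prior on μ is conjugate. Posterior precision = 1/σ₀² + n/σ²; posterior mean is the precision-weighted average of μ₀ and x̄.
σ₀² = 538.49² = 289971.4801, σ² = 52.30² = 2735.29. Prior precision 1/σ₀² = 1/289971.4801; data precision n/σ² = 15/2735.29.
w = (n/σ²)/(1/σ₀² + n/σ²) = n·σ₀²/(σ² + n·σ₀²) = 15·289971.4801/(2735.29 + 15·289971.4801) = 4349572.2015/4352307.4915 = 0.9994.

0.9994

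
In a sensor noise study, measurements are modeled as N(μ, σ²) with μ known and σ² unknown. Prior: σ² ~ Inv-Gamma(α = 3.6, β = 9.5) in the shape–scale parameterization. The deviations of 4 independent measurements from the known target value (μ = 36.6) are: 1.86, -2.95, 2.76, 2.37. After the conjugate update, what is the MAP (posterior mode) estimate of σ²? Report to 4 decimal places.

3.3634

With known mean μ and an Inverse-Gamma(α, β) prior on σ², the Normal likelihood is conjugate: posterior is Inv-Gamma(α + n/2, β + Σ(xᵢ−μ)²/2).
Σ(xᵢ−μ)² = (1.86)² + (-2.95)² + (2.76)² + (2.37)² = 25.3966.
Posterior: Inv-Gamma(3.6 + 4/2, 9.5 + 25.3966/2) = Inv-Gamma(5.60, 22.19830).
Mode = β/(α+1) = 22.19830/6.60 = 3.3634.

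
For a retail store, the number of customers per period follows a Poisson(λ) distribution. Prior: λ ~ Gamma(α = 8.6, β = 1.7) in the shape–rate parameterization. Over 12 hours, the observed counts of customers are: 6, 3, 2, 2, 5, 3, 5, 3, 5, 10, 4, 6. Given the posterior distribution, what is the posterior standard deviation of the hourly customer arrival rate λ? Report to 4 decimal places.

0.5775

With a Gamma(shape α, rate β) prior, the Poisson likelihood is conjugate: the posterior is Gamma(α + ΣXᵢ, β + n).
Sum of counts S = 54 over n = 12 hours.
Posterior: Gamma(α+S, β+n) = Gamma(8.6+54, 1.7+12) = Gamma(62.6, 13.7).
SD = √α/β = √62.6/13.7 = 0.5775.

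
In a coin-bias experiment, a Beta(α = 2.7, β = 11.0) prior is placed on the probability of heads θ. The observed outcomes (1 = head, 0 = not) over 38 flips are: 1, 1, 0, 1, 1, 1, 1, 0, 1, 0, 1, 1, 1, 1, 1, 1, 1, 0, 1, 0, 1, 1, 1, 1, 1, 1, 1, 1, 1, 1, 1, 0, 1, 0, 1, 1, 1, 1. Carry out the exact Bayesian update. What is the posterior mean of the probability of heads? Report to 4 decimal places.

The Beta prior is conjugate to a Binomial/Bernoulli likelihood; the update adds successes to α and failures to β.
Posterior: Beta(α+k, β+n−k) = Beta(2.7+31, 11.0+7) = Beta(33.7, 18.0).
Posterior mean = α/(α+β) = 33.7/51.7 = 0.6518.

0.6518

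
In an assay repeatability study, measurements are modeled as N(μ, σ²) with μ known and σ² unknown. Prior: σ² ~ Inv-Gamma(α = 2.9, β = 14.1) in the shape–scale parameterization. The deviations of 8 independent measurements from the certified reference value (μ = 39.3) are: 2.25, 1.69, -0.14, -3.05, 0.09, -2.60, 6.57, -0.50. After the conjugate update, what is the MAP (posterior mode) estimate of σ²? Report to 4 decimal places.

With known mean μ and an Inverse-Gamma(α, β) prior on σ², the Normal likelihood is conjugate: posterior is Inv-Gamma(α + n/2, β + Σ(xᵢ−μ)²/2).
Σ(xᵢ−μ)² = (2.25)² + (1.69)² + (-0.14)² + (-3.05)² + (0.09)² + (-2.60)² + (6.57)² + (-0.50)² = 67.4237.
Posterior: Inv-Gamma(2.9 + 8/2, 14.1 + 67.4237/2) = Inv-Gamma(6.90, 47.81185).
Mode = β/(α+1) = 47.81185/7.90 = 6.0521.

6.0521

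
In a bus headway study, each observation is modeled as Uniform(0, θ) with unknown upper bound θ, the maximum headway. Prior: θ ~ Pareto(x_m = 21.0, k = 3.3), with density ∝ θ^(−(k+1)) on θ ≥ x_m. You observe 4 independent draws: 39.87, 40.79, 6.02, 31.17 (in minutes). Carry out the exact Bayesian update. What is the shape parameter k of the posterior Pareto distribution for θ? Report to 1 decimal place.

7.3

A Pareto(scale x_m, shape k) prior on the upper bound θ of Uniform(0, θ) is conjugate: posterior is Pareto(max(x_m, max xᵢ), k + n).
Sample maximum = 40.79; prior scale x_m = 21.0 → posterior scale = max = 40.79.
Posterior shape = 3.3 + 4 = 7.3.
Posterior shape k = 7.3.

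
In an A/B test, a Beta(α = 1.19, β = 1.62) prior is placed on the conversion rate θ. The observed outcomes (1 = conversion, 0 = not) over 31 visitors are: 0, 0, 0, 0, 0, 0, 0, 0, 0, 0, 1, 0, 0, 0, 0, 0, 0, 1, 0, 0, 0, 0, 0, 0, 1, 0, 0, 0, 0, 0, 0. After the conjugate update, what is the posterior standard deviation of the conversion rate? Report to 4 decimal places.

0.0558

The Beta prior is conjugate to a Binomial/Bernoulli likelihood; the update adds successes to α and failures to β.
Posterior: Beta(α+k, β+n−k) = Beta(1.19+3, 1.62+28) = Beta(4.19, 29.62).
Var = αβ/((α+β)²(α+β+1)) = 4.19·29.62/(33.81²·34.81) = 0.00311892; SD = √0.00311892 = 0.0558.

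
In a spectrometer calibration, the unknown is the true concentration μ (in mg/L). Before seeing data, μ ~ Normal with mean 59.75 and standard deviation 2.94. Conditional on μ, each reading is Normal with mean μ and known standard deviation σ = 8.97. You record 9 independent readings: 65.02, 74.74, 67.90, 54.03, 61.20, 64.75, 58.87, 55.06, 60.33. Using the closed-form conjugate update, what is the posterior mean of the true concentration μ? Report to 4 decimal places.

For Normal data with known variance σ², a Normal(μ₀, σ₀²) prior on μ is conjugate. Posterior precision = 1/σ₀² + n/σ²; posterior mean is the precision-weighted average of μ₀ and x̄.
Σxᵢ = 65.02 + 74.74 + 67.90 + 54.03 + 61.20 + 64.75 + 58.87 + 55.06 + 60.33 = 561.9, so n·x̄ = 561.9.
σ₀² = 2.94² = 8.6436, σ² = 8.97² = 80.4609; σ² + n·σ₀² = 80.4609 + 9·8.6436 = 158.2533.
Posterior mean = (μ₀/σ₀² + n·x̄/σ²)/(1/σ₀² + n/σ²) = (σ²·μ₀ + σ₀²·n·x̄)/(σ² + n·σ₀²) = (80.4609·59.75 + 8.6436·561.9)/158.2533 = 9664.377615/158.2533 = 61.0690.

61.0690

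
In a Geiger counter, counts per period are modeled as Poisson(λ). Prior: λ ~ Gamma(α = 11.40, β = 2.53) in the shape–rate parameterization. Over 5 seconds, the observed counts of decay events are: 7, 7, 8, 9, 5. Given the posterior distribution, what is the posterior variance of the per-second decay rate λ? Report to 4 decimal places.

With a Gamma(shape α, rate β) prior, the Poisson likelihood is conjugate: the posterior is Gamma(α + ΣXᵢ, β + n).
Sum of counts S = 36 over n = 5 seconds.
Posterior: Gamma(α+S, β+n) = Gamma(11.40+36, 2.53+5) = Gamma(47.40, 7.53).
Var = α/β² = 47.40/7.53² = 0.8360.

0.8360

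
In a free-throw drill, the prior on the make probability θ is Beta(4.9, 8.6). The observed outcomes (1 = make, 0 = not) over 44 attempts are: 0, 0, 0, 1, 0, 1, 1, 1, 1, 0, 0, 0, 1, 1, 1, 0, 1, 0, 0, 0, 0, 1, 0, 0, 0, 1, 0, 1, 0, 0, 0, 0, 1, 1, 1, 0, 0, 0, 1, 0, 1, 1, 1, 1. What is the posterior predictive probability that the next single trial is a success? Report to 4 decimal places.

The Beta prior is conjugate to a Binomial/Bernoulli likelihood; the update adds successes to α and failures to β.
Posterior: Beta(α+k, β+n−k) = Beta(4.9+20, 8.6+24) = Beta(24.9, 32.6).
For a single future Bernoulli trial, P(success | data) = α/(α+β) = 0.4330.

0.4330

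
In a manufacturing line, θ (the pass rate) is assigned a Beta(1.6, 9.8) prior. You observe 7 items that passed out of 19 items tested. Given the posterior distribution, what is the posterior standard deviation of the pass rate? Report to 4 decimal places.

0.0804

The Beta prior is conjugate to a Binomial/Bernoulli likelihood; the update adds successes to α and failures to β.
Posterior: Beta(α+k, β+n−k) = Beta(1.6+7, 9.8+12) = Beta(8.6, 21.8).
Var = αβ/((α+β)²(α+β+1)) = 8.6·21.8/(30.4²·31.4) = 0.00646068; SD = √0.00646068 = 0.0804.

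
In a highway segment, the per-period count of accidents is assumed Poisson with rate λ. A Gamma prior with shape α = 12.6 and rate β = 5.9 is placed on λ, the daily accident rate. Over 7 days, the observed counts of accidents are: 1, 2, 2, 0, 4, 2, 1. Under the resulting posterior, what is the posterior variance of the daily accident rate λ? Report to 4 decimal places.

With a Gamma(shape α, rate β) prior, the Poisson likelihood is conjugate: the posterior is Gamma(α + ΣXᵢ, β + n).
Sum of counts S = 12 over n = 7 days.
Posterior: Gamma(α+S, β+n) = Gamma(12.6+12, 5.9+7) = Gamma(24.6, 12.9).
Var = α/β² = 24.6/12.9² = 0.1478.

0.1478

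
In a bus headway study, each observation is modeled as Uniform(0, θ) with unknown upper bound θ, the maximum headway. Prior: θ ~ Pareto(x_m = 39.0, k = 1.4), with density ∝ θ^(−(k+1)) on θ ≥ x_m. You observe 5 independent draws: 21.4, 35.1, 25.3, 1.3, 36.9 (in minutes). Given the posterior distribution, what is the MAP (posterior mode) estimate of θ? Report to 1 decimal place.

39.0

A Pareto(scale x_m, shape k) prior on the upper bound θ of Uniform(0, θ) is conjugate: posterior is Pareto(max(x_m, max xᵢ), k + n).
Sample maximum = 36.9; prior scale x_m = 39.0 → posterior scale = max = 39.0.
Posterior shape = 1.4 + 5 = 6.4.
The Pareto density is decreasing on [x_m, ∞), so the mode is x_m = 39.0.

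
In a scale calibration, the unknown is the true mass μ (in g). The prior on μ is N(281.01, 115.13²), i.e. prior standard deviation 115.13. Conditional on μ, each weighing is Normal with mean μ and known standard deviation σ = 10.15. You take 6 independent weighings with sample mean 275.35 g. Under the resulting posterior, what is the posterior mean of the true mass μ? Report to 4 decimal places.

For Normal data with known variance σ², a Normal(μ₀, σ₀²) prior on μ is conjugate. Posterior precision = 1/σ₀² + n/σ²; posterior mean is the precision-weighted average of μ₀ and x̄.
n·x̄ = 6·275.35 = 1652.1.
σ₀² = 115.13² = 13254.9169, σ² = 10.15² = 103.0225; σ² + n·σ₀² = 103.0225 + 6·13254.9169 = 79632.5239.
Posterior mean = (μ₀/σ₀² + n·x̄/σ²)/(1/σ₀² + n/σ²) = (σ²·μ₀ + σ₀²·n·x̄)/(σ² + n·σ₀²) = (103.0225·281.01 + 13254.9169·1652.1)/79632.5239 = 21927398.563215/79632.5239 = 275.3573.

275.3573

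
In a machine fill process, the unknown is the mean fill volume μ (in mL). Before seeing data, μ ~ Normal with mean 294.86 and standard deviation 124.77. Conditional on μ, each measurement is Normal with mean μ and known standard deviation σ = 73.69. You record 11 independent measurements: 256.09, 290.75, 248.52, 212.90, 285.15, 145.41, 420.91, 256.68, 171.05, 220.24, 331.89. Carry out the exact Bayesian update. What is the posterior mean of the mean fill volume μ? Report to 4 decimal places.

259.2730

For Normal data with known variance σ², a Normal(μ₀, σ₀²) prior on μ is conjugate. Posterior precision = 1/σ₀² + n/σ²; posterior mean is the precision-weighted average of μ₀ and x̄.
Σxᵢ = 256.09 + 290.75 + 248.52 + 212.90 + 285.15 + 145.41 + 420.91 + 256.68 + 171.05 + 220.24 + 331.89 = 2839.59, so n·x̄ = 2839.59.
σ₀² = 124.77² = 15567.5529, σ² = 73.69² = 5430.2161; σ² + n·σ₀² = 5430.2161 + 11·15567.5529 = 176673.298.
Posterior mean = (μ₀/σ₀² + n·x̄/σ²)/(1/σ₀² + n/σ²) = (σ²·μ₀ + σ₀²·n·x̄)/(σ² + n·σ₀²) = (5430.2161·294.86 + 15567.5529·2839.59)/176673.298 = 45806621.058557/176673.298 = 259.2730.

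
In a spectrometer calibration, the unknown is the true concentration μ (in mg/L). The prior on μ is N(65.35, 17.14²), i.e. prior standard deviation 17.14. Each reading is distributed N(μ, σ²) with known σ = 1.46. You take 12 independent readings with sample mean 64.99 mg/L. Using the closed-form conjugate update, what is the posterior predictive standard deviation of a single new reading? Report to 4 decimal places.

For Normal data with known variance σ², a Normal(μ₀, σ₀²) prior on μ is conjugate. Posterior precision = 1/σ₀² + n/σ²; posterior mean is the precision-weighted average of μ₀ and x̄.
σ₀² = 17.14² = 293.7796, σ² = 1.46² = 2.1316; σ² + n·σ₀² = 2.1316 + 12·293.7796 = 3527.4868.
Posterior precision = 1/σ₀² + n/σ² = 1/293.7796 + 12/2.1316 = (σ² + n·σ₀²)/(σ₀²σ²) = 3527.4868/(293.7796·2.1316); posterior variance σₙ² = σ₀²σ²/(σ² + n·σ₀²) = 293.7796·2.1316/3527.4868 = 0.177526.
Predictive variance for one new observation = σₙ² + σ² = 293.7796·2.1316/3527.4868 + 2.1316 = σ²·(σ₀² + 3527.4868)/3527.4868 = 2.1316·3821.2664/3527.4868 = 2.309126; SD = √(2.1316·3821.2664/3527.4868) = 1.5196.

1.5196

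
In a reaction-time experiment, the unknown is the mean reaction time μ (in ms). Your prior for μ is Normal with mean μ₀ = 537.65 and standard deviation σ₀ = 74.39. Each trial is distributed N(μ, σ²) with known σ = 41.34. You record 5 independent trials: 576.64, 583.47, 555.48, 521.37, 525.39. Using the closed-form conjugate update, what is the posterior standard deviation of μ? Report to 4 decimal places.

17.9420

For Normal data with known variance σ², a Normal(μ₀, σ₀²) prior on μ is conjugate. Posterior precision = 1/σ₀² + n/σ²; posterior mean is the precision-weighted average of μ₀ and x̄.
σ₀² = 74.39² = 5533.8721, σ² = 41.34² = 1708.9956; σ² + n·σ₀² = 1708.9956 + 5·5533.8721 = 29378.3561.
Posterior precision = 1/σ₀² + n/σ² = 1/5533.8721 + 5/1708.9956 = (σ² + n·σ₀²)/(σ₀²σ²) = 29378.3561/(5533.8721·1708.9956); posterior variance σₙ² = σ₀²σ²/(σ² + n·σ₀²) = 5533.8721·1708.9956/29378.3561 = 321.916006.
Posterior SD = √σₙ² = √(5533.8721·1708.9956/29378.3561) = 17.9420.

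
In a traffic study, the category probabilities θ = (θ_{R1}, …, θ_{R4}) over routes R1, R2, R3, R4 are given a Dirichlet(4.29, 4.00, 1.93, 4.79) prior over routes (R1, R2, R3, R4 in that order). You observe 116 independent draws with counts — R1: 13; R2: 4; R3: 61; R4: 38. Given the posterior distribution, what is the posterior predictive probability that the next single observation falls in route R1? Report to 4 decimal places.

The Dirichlet prior is conjugate to the Multinomial likelihood: each posterior αⱼ = prior αⱼ + observed count nⱼ.
Posterior concentration: (17.29, 8.00, 62.93, 42.79), total = 131.01.
P(next = R1 | data) = α_{R1}/Σα = 0.1320.

0.1320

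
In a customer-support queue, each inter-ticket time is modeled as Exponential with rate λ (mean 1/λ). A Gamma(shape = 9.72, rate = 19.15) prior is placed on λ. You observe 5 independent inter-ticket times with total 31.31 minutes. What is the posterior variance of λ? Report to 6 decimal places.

0.005781

With a Gamma(shape α, rate β) prior on the exponential rate λ, the posterior after n observations with total T = Σxᵢ is Gamma(α+n, β+T).
Posterior: Gamma(9.72+5, 19.15+31.31) = Gamma(14.72, 50.46).
Var = α/β² = 0.005781.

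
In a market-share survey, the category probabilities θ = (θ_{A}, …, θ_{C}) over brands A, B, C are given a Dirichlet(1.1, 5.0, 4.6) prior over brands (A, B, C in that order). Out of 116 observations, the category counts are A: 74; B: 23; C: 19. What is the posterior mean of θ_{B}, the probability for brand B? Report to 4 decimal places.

The Dirichlet prior is conjugate to the Multinomial likelihood: each posterior αⱼ = prior αⱼ + observed count nⱼ.
Posterior concentration: (75.1, 28.0, 23.6), total = 126.7.
E[θ_{B}|data] = α_{B}/Σα = 28.0/126.7 = 0.2210.

0.2210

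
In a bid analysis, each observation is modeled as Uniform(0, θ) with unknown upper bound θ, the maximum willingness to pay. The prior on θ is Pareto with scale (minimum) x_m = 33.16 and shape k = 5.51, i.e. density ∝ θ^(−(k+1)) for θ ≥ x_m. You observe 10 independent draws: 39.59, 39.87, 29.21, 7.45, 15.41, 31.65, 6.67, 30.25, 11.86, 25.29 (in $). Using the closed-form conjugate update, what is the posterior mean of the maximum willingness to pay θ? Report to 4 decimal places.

A Pareto(scale x_m, shape k) prior on the upper bound θ of Uniform(0, θ) is conjugate: posterior is Pareto(max(x_m, max xᵢ), k + n).
Sample maximum = 39.87; prior scale x_m = 33.16 → posterior scale = max = 39.87.
Posterior shape = 5.51 + 10 = 15.51.
E[θ|data] = k·x_m/(k−1) = 15.51·39.87/14.51 = 42.6178.

42.6178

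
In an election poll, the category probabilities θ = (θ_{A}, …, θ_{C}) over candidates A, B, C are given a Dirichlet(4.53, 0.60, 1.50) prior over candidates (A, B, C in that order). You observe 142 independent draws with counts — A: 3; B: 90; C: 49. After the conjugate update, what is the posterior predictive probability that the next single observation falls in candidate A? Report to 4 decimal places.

0.0507

The Dirichlet prior is conjugate to the Multinomial likelihood: each posterior αⱼ = prior αⱼ + observed count nⱼ.
Posterior concentration: (7.53, 90.60, 50.50), total = 148.63.
P(next = A | data) = α_{A}/Σα = 0.0507.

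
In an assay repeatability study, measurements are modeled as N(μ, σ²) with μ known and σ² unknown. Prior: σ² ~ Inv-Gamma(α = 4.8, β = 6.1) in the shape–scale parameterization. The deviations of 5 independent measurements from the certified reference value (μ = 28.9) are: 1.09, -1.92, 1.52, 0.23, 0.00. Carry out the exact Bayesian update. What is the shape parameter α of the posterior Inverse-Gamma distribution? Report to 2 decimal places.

7.30

With known mean μ and an Inverse-Gamma(α, β) prior on σ², the Normal likelihood is conjugate: posterior is Inv-Gamma(α + n/2, β + Σ(xᵢ−μ)²/2).
Σ(xᵢ−μ)² = (1.09)² + (-1.92)² + (1.52)² + (0.23)² + (0.00)² = 7.2378.
Posterior: Inv-Gamma(4.8 + 5/2, 6.1 + 7.2378/2) = Inv-Gamma(7.30, 9.71890).
Posterior α = 7.30.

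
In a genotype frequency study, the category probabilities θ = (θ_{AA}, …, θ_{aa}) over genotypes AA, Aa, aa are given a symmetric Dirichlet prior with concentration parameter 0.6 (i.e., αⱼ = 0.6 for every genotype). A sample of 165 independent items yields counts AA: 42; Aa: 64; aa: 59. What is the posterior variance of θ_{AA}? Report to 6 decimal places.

The Dirichlet prior is conjugate to the Multinomial likelihood: each posterior αⱼ = prior αⱼ + observed count nⱼ.
Posterior concentration: (42.6, 64.6, 59.6), total = 166.8.
Var[θ_j] = α_j(Σα−α_j)/((Σα)²(Σα+1)) = 42.6·124.2/(166.8²·167.8) = 0.001133.

0.001133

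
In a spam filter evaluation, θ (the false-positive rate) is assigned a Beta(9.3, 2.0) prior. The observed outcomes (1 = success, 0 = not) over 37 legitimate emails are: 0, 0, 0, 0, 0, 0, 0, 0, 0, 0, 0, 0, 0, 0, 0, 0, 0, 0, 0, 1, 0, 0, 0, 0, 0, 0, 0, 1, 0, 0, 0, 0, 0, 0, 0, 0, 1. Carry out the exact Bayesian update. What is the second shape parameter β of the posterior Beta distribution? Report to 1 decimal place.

The Beta prior is conjugate to a Binomial/Bernoulli likelihood; the update adds successes to α and failures to β.
Posterior: Beta(α+k, β+n−k) = Beta(9.3+3, 2.0+34) = Beta(12.3, 36.0).
Posterior β = 36.0.

36.0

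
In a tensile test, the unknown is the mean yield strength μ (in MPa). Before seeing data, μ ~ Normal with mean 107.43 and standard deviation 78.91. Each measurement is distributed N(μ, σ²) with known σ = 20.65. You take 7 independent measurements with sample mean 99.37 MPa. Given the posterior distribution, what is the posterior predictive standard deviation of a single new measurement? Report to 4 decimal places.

For Normal data with known variance σ², a Normal(μ₀, σ₀²) prior on μ is conjugate. Posterior precision = 1/σ₀² + n/σ²; posterior mean is the precision-weighted average of μ₀ and x̄.
σ₀² = 78.91² = 6226.7881, σ² = 20.65² = 426.4225; σ² + n·σ₀² = 426.4225 + 7·6226.7881 = 44013.9392.
Posterior precision = 1/σ₀² + n/σ² = 1/6226.7881 + 7/426.4225 = (σ² + n·σ₀²)/(σ₀²σ²) = 44013.9392/(6226.7881·426.4225); posterior variance σₙ² = σ₀²σ²/(σ² + n·σ₀²) = 6226.7881·426.4225/44013.9392 = 60.327310.
Predictive variance for one new observation = σₙ² + σ² = 6226.7881·426.4225/44013.9392 + 426.4225 = σ²·(σ₀² + 44013.9392)/44013.9392 = 426.4225·50240.7273/44013.9392 = 486.749810; SD = √(426.4225·50240.7273/44013.9392) = 22.0624.

22.0624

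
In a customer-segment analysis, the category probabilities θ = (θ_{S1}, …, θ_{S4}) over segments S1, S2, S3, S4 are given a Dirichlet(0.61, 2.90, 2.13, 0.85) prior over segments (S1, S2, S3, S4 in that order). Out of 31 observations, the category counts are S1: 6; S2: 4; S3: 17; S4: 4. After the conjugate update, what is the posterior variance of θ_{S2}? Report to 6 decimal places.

0.003902

The Dirichlet prior is conjugate to the Multinomial likelihood: each posterior αⱼ = prior αⱼ + observed count nⱼ.
Posterior concentration: (6.61, 6.90, 19.13, 4.85), total = 37.49.
Var[θ_j] = α_j(Σα−α_j)/((Σα)²(Σα+1)) = 6.90·30.59/(37.49²·38.49) = 0.003902.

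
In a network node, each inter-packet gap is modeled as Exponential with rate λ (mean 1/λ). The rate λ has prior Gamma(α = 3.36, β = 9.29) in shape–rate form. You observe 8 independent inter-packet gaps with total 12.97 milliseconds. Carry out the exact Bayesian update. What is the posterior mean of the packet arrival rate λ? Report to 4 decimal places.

With a Gamma(shape α, rate β) prior on the exponential rate λ, the posterior after n observations with total T = Σxᵢ is Gamma(α+n, β+T).
Posterior: Gamma(3.36+8, 9.29+12.97) = Gamma(11.36, 22.26).
Posterior mean of λ = α/β = 11.36/22.26 = 0.5103.

0.5103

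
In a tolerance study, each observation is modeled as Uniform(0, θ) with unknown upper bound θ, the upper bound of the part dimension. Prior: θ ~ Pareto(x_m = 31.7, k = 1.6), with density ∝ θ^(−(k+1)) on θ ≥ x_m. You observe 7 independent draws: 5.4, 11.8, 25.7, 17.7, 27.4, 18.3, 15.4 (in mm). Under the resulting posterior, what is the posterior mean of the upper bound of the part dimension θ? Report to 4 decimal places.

A Pareto(scale x_m, shape k) prior on the upper bound θ of Uniform(0, θ) is conjugate: posterior is Pareto(max(x_m, max xᵢ), k + n).
Sample maximum = 27.4; prior scale x_m = 31.7 → posterior scale = max = 31.7.
Posterior shape = 1.6 + 7 = 8.6.
E[θ|data] = k·x_m/(k−1) = 8.6·31.7/7.6 = 35.8711.

35.8711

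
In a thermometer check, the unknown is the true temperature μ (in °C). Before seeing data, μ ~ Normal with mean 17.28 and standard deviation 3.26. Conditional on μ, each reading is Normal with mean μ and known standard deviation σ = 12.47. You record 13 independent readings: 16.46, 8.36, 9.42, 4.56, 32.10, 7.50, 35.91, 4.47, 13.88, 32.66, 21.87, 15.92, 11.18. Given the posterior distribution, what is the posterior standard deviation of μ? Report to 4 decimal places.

For Normal data with known variance σ², a Normal(μ₀, σ₀²) prior on μ is conjugate. Posterior precision = 1/σ₀² + n/σ²; posterior mean is the precision-weighted average of μ₀ and x̄.
σ₀² = 3.26² = 10.6276, σ² = 12.47² = 155.5009; σ² + n·σ₀² = 155.5009 + 13·10.6276 = 293.6597.
Posterior precision = 1/σ₀² + n/σ² = 1/10.6276 + 13/155.5009 = (σ² + n·σ₀²)/(σ₀²σ²) = 293.6597/(10.6276·155.5009); posterior variance σₙ² = σ₀²σ²/(σ² + n·σ₀²) = 10.6276·155.5009/293.6597 = 5.627607.
Posterior SD = √σₙ² = √(10.6276·155.5009/293.6597) = 2.3723.

2.3723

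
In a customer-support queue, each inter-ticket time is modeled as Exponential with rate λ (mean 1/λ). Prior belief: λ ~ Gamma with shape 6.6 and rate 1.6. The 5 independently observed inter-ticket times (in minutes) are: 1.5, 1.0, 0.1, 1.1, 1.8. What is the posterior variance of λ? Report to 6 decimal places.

0.230113

With a Gamma(shape α, rate β) prior on the exponential rate λ, the posterior after n observations with total T = Σxᵢ is Gamma(α+n, β+T).
Sum of observations T = 5.5 minutes; n = 5.
Posterior: Gamma(6.6+5, 1.6+5.5) = Gamma(11.6, 7.1).
Var = α/β² = 0.230113.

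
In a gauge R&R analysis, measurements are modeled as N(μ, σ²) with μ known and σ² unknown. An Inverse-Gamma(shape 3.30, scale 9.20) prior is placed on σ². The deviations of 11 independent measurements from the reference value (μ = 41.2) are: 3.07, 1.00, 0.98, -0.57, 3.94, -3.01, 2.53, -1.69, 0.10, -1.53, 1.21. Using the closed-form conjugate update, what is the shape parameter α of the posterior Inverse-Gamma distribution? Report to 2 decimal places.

With known mean μ and an Inverse-Gamma(α, β) prior on σ², the Normal likelihood is conjugate: posterior is Inv-Gamma(α + n/2, β + Σ(xᵢ−μ)²/2).
Σ(xᵢ−μ)² = (3.07)² + (1.00)² + (0.98)² + (-0.57)² + (3.94)² + (-3.01)² + (2.53)² + (-1.69)² + (0.10)² + (-1.53)² + (1.21)² = 49.3659.
Posterior: Inv-Gamma(3.30 + 11/2, 9.20 + 49.3659/2) = Inv-Gamma(8.80, 33.88295).
Posterior α = 8.80.

8.80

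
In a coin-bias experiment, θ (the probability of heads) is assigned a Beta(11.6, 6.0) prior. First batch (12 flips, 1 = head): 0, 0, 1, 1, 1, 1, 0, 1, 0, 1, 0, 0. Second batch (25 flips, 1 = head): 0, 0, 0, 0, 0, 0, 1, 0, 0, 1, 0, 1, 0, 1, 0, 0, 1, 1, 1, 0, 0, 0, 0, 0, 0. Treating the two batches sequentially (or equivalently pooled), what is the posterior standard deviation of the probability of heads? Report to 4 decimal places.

The Beta prior is conjugate to a Binomial/Bernoulli likelihood; the update adds successes to α and failures to β.
After batch 1: Beta(11.6+6, 6.0+6) = Beta(17.6, 12.0).
After batch 2: Beta(17.6+7, 12.0+18) = Beta(24.6, 30.0).
Var = αβ/((α+β)²(α+β+1)) = 24.6·30.0/(54.6²·55.6) = 0.00445242; SD = √0.00445242 = 0.0667.

0.0667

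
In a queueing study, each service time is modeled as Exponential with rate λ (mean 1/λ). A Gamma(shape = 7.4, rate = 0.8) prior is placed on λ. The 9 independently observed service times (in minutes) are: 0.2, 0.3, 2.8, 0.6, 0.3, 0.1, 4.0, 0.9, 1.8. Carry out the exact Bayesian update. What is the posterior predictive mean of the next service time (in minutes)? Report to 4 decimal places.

With a Gamma(shape α, rate β) prior on the exponential rate λ, the posterior after n observations with total T = Σxᵢ is Gamma(α+n, β+T).
Sum of observations T = 11.0 minutes; n = 9.
Posterior: Gamma(7.4+9, 0.8+11.0) = Gamma(16.4, 11.8).
The predictive distribution for the next observation is Lomax; its mean is β/(α−1) = 11.8/15.4 = 0.7662.

0.7662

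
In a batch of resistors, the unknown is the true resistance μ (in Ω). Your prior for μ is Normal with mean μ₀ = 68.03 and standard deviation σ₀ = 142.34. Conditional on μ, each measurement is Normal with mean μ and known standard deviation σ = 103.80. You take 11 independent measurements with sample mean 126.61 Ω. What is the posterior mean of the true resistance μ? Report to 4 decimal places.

For Normal data with known variance σ², a Normal(μ₀, σ₀²) prior on μ is conjugate. Posterior precision = 1/σ₀² + n/σ²; posterior mean is the precision-weighted average of μ₀ and x̄.
n·x̄ = 11·126.61 = 1392.71.
σ₀² = 142.34² = 20260.6756, σ² = 103.80² = 10774.44; σ² + n·σ₀² = 10774.44 + 11·20260.6756 = 233641.8716.
Posterior mean = (μ₀/σ₀² + n·x̄/σ²)/(1/σ₀² + n/σ²) = (σ²·μ₀ + σ₀²·n·x̄)/(σ² + n·σ₀²) = (10774.44·68.03 + 20260.6756·1392.71)/233641.8716 = 28950230.668076/233641.8716 = 123.9086.

123.9086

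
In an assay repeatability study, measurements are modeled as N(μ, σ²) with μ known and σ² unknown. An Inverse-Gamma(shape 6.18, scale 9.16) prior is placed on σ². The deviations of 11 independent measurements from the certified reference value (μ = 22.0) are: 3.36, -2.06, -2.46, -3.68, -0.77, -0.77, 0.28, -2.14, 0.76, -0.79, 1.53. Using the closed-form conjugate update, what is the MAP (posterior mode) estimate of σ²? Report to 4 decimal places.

With known mean μ and an Inverse-Gamma(α, β) prior on σ², the Normal likelihood is conjugate: posterior is Inv-Gamma(α + n/2, β + Σ(xᵢ−μ)²/2).
Σ(xᵢ−μ)² = (3.36)² + (-2.06)² + (-2.46)² + (-3.68)² + (-0.77)² + (-0.77)² + (0.28)² + (-2.14)² + (0.76)² + (-0.79)² + (1.53)² = 44.5136.
Posterior: Inv-Gamma(6.18 + 11/2, 9.16 + 44.5136/2) = Inv-Gamma(11.68, 31.41680).
Mode = β/(α+1) = 31.41680/12.68 = 2.4777.

2.4777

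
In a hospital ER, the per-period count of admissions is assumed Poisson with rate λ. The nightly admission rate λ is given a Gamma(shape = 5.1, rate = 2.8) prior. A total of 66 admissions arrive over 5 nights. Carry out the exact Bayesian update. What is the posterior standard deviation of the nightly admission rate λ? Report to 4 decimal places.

1.0810

With a Gamma(shape α, rate β) prior, the Poisson likelihood is conjugate: the posterior is Gamma(α + ΣXᵢ, β + n).
Posterior: Gamma(α+S, β+n) = Gamma(5.1+66, 2.8+5) = Gamma(71.1, 7.8).
SD = √α/β = √71.1/7.8 = 1.0810.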